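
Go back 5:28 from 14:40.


09:12

Start: 880 minutes from midnight
Subtract: 328 minutes
Remaining: 880 - 328 = 552
Hours: 9, Minutes: 12


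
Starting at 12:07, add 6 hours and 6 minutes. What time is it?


18:13

Start: 727 minutes from midnight
Add: 366 minutes
Total: 1093 minutes
Hours: 1093 ÷ 60 = 18 remainder 13


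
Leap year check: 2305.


No

Rules: divisible by 4 AND (not by 100 OR by 400)
2305 ÷ 4 = 576 remainder 1 → not divisible by 4
Not divisible by 4 → not a leap year


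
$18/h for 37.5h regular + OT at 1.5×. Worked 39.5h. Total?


Regular: 37.5h × $18 = $675.00
Overtime: 39.5 - 37.5 = 2.0h
OT pay: 2.0h × $18 × 1.5 = $54.00
Total = $675.00 + $54.00 = $729.00

$729.00


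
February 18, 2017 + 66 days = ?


April 25, 2017

Start: February 18, 2017
Add 66 days
February 18 → March 1: 28 - 18 + 1 = 11 days (66 - 11 = 55 left)
March 1 → April 1: 31 - 1 + 1 = 31 days (55 - 31 = 24 left)
April 1 + 24 = April 25, 2017


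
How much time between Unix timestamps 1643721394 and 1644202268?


Difference = 1644202268 - 1643721394 = 480874 seconds
In hours: 480874 / 3600 ≈ 133.6
In days: 480874 / 86400 ≈ 5.57

480874 seconds (133.6 hours / 5.57 days)


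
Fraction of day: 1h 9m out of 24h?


Total minutes: 1×60 + 9 = 69
Day = 24×60 = 1440 minutes
Fraction = 69/1440 ≈ 0.0479
As a percentage: 69/1440 × 100 ≈ 4.79%

0.0479 (4.79%)


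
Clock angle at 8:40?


Hour hand = 8×30 + 40×0.5 = 260.0°
Minute hand = 40×6 = 240°
Difference = |260.0 - 240| = 20.0°

20.0°


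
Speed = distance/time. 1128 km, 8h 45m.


Distance: 1128 km
Time: 8h 45m = 525 min = 525/60 = 35/4 hours
Speed = 1128 ÷ (35/4) = 1128 × 4 / 35 = 4512/35 ≈ 128.9 km/h

128.9 km/h


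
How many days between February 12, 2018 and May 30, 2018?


107 days

From February 12, 2018 to May 30, 2018
Rest of February 2018: 28 - 12 = 16
Full months: March 31, April 30
Days into May 2018: 30
Total = 16 + 31 + 30 + 30 = 107 days


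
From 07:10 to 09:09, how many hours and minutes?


1h 59m

End time in minutes: 9×60 + 9 = 549
Start time in minutes: 7×60 + 10 = 430
Difference = 549 - 430 = 119 minutes
= 1 hours 59 minutes


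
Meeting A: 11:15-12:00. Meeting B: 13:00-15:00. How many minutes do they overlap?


0 minutes

Meeting A: 675-720 (in minutes from midnight)
Meeting B: 780-900
Overlap start = max(675, 780) = 780
Overlap end = min(720, 900) = 720
Overlap = max(0, 720 - 780) = 0 min


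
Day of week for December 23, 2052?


Zeller's congruence:
q=23, m=12, k=52, j=20
h = (23 + ⌊13×13/5⌋ + 52 + ⌊52/4⌋ + ⌊20/4⌋ - 2×20) mod 7
= (23 + 33 + 52 + 13 + 5 - 40) mod 7
= 86 mod 7 = 2
h=2 → Monday

Monday


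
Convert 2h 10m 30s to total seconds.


7830 seconds

Hours: 2 × 3600 = 7200
Minutes: 10 × 60 = 600
Seconds: 30
Total = 7200 + 600 + 30 = 7830


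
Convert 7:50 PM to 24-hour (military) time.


19:50

Input: 7:50 PM
PM: 7 + 12 = 19


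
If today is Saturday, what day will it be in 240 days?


Monday

Start: Saturday (index 5)
(5 + 240) mod 7
= 245 mod 7
= 0
Index 0 → Monday


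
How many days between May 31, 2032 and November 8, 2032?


From May 31, 2032 to November 8, 2032
Rest of May 2032: 31 - 31 = 0
Full months: June 30, July 31, August 31, September 30, October 31
Days into November 2032: 8
Total = 0 + 30 + 31 + 31 + 30 + 31 + 8 = 161 days

161 days


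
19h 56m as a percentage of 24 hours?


Total minutes: 19×60 + 56 = 1196
Day = 24×60 = 1440 minutes
Fraction = 1196/1440 ≈ 0.8306
As a percentage: 1196/1440 × 100 ≈ 83.06%

0.8306 (83.06%)


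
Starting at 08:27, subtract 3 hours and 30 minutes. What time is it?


Start: 507 minutes from midnight
Subtract: 210 minutes
Remaining: 507 - 210 = 297
Hours: 4, Minutes: 57

04:57


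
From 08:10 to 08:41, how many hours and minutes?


0h 31m

End time in minutes: 8×60 + 41 = 521
Start time in minutes: 8×60 + 10 = 490
Difference = 521 - 490 = 31 minutes
= 0 hours 31 minutes


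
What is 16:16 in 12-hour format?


Hour: 16
16 - 12 = 4 → PM

4:16 PM


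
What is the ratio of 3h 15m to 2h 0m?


Duration 1: 195 minutes
Duration 2: 120 minutes
Ratio = 195:120
GCD = 15
Simplified = 13:8
As a decimal: 13/8 ≈ 1.63

13:8 (1.63)


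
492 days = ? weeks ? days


70 weeks 2 days

Weeks: 492 ÷ 7 = 70 remainder 2


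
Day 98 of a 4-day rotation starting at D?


Shifts: A, B, C, D
Start: D (index 3)
Day 98: (3 + 98 - 1) mod 4
= 100 mod 4
= 0
Index 0 → shift A

Shift A


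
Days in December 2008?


Month: December (month 12)
December has 31 days

31 days


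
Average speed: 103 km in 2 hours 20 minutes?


44.1 km/h

Distance: 103 km
Time: 2h 20m = 140 min = 140/60 = 7/3 hours
Speed = 103 ÷ (7/3) = 103 × 3 / 7 = 309/7 ≈ 44.1 km/h


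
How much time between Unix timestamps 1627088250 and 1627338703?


250453 seconds (69.6 hours / 2.90 days)

Difference = 1627338703 - 1627088250 = 250453 seconds
In hours: 250453 / 3600 ≈ 69.6
In days: 250453 / 86400 ≈ 2.90


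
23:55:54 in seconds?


Hours: 23 × 3600 = 82800
Minutes: 55 × 60 = 3300
Seconds: 54
Total = 82800 + 3300 + 54 = 86154

86154 seconds


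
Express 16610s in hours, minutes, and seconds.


Hours: 16610 ÷ 3600 = 4 remainder 2210
Minutes: 2210 ÷ 60 = 36 remainder 50
Seconds: 50

4h 36m 50s


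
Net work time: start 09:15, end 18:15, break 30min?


Total time = (18×60+15) - (9×60+15)
= 1095 - 555 = 540 min
Minus break: 540 - 30 = 510 min
= 8h 30m

8h 30m (510 minutes)


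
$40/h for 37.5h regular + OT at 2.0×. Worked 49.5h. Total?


Regular: 37.5h × $40 = $1500.00
Overtime: 49.5 - 37.5 = 12.0h
OT pay: 12.0h × $40 × 2.0 = $960.00
Total = $1500.00 + $960.00 = $2460.00

$2460.00


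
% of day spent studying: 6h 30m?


Time: 390 minutes
Day: 1440 minutes
Percentage = (390/1440) × 100 ≈ 27.1%

27.1%


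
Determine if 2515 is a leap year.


Rules: divisible by 4 AND (not by 100 OR by 400)
2515 ÷ 4 = 628 remainder 3 → not divisible by 4
Not divisible by 4 → not a leap year

No


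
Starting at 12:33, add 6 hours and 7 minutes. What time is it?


Start: 753 minutes from midnight
Add: 367 minutes
Total: 1120 minutes
Hours: 1120 ÷ 60 = 18 remainder 40

18:40


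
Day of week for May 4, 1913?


Sunday

Zeller's congruence:
q=4, m=5, k=13, j=19
h = (4 + ⌊13×6/5⌋ + 13 + ⌊13/4⌋ + ⌊19/4⌋ - 2×19) mod 7
= (4 + 15 + 13 + 3 + 4 - 38) mod 7
= 1 mod 7 = 1
h=1 → Sunday


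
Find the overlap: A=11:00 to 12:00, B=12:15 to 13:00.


Meeting A: 660-720 (in minutes from midnight)
Meeting B: 735-780
Overlap start = max(660, 735) = 735
Overlap end = min(720, 780) = 720
Overlap = max(0, 720 - 735) = 0 min

0 minutes


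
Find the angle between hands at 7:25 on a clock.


72.5°

Hour hand = 7×30 + 25×0.5 = 222.5°
Minute hand = 25×6 = 150°
Difference = |222.5 - 150| = 72.5°


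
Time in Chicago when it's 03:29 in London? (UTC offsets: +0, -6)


Time difference = UTC-6 - UTC+0 = -6 hours
New hour = (3 -6) mod 24
= -3 mod 24 = 21
Minutes unchanged → 21:29; -3 < 0 → previous day

21:29 (previous day)


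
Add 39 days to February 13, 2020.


March 23, 2020

Start: February 13, 2020
Add 39 days
February 13 → March 1: 29 - 13 + 1 = 17 days (39 - 17 = 22 left)
March 1 + 22 = March 23, 2020


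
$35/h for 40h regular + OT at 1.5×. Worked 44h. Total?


$1610.00

Regular: 40h × $35 = $1400.00
Overtime: 44 - 40 = 4h
OT pay: 4h × $35 × 1.5 = $210.00
Total = $1400.00 + $210.00 = $1610.00


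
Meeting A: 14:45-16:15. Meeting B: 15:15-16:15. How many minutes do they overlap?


60 minutes

Meeting A: 885-975 (in minutes from midnight)
Meeting B: 915-975
Overlap start = max(885, 915) = 915
Overlap end = min(975, 975) = 975
Overlap = max(0, 975 - 915) = 60 min


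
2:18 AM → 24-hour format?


Input: 2:18 AM
AM hour stays: 2

02:18


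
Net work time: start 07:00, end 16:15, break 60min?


8h 15m (495 minutes)

Total time = (16×60+15) - (7×60+0)
= 975 - 420 = 555 min
Minus break: 555 - 60 = 495 min
= 8h 15m


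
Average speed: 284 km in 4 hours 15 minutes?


Distance: 284 km
Time: 4h 15m = 255 min = 255/60 = 17/4 hours
Speed = 284 ÷ (17/4) = 284 × 4 / 17 = 1136/17 ≈ 66.8 km/h

66.8 km/h


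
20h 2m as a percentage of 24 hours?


Total minutes: 20×60 + 2 = 1202
Day = 24×60 = 1440 minutes
Fraction = 1202/1440 ≈ 0.8347
As a percentage: 1202/1440 × 100 ≈ 83.47%

0.8347 (83.47%)


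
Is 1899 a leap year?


No

Rules: divisible by 4 AND (not by 100 OR by 400)
1899 ÷ 4 = 474 remainder 3 → not divisible by 4
Not divisible by 4 → not a leap year


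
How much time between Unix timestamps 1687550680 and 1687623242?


72562 seconds (20.2 hours / 0.84 days)

Difference = 1687623242 - 1687550680 = 72562 seconds
In hours: 72562 / 3600 ≈ 20.2
In days: 72562 / 86400 ≈ 0.84


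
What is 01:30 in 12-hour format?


Hour: 1
1 < 12 → AM

1:30 AM


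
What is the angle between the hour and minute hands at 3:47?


168.5°

Hour hand = 3×30 + 47×0.5 = 113.5°
Minute hand = 47×6 = 282°
Difference = |113.5 - 282| = 168.5°


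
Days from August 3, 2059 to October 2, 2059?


From August 3, 2059 to October 2, 2059
Rest of August 2059: 31 - 3 = 28
Full months: September 30
Days into October 2059: 2
Total = 28 + 30 + 2 = 60 days

60 days


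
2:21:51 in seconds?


Hours: 2 × 3600 = 7200
Minutes: 21 × 60 = 1260
Seconds: 51
Total = 7200 + 1260 + 51 = 8511

8511 seconds


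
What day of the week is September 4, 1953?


Zeller's congruence:
q=4, m=9, k=53, j=19
h = (4 + ⌊13×10/5⌋ + 53 + ⌊53/4⌋ + ⌊19/4⌋ - 2×19) mod 7
= (4 + 26 + 53 + 13 + 4 - 38) mod 7
= 62 mod 7 = 6
h=6 → Friday

Friday


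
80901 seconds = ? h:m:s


22h 28m 21s

Hours: 80901 ÷ 3600 = 22 remainder 1701
Minutes: 1701 ÷ 60 = 28 remainder 21
Seconds: 21


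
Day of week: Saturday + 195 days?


Friday

Start: Saturday (index 5)
(5 + 195) mod 7
= 200 mod 7
= 4
Index 4 → Friday


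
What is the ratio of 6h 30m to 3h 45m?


Duration 1: 390 minutes
Duration 2: 225 minutes
Ratio = 390:225
GCD = 15
Simplified = 26:15
As a decimal: 26/15 ≈ 1.73

26:15 (1.73)


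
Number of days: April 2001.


Month: April (month 4)
April has 30 days

30 days


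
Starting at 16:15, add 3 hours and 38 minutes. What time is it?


19:53

Start: 975 minutes from midnight
Add: 218 minutes
Total: 1193 minutes
Hours: 1193 ÷ 60 = 19 remainder 53


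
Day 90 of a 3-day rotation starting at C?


Shifts: A, B, C
Start: C (index 2)
Day 90: (2 + 90 - 1) mod 3
= 91 mod 3
= 1
Index 1 → shift B

Shift B


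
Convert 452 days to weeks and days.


Weeks: 452 ÷ 7 = 64 remainder 4

64 weeks 4 days


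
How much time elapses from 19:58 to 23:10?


3h 12m

End time in minutes: 23×60 + 10 = 1390
Start time in minutes: 19×60 + 58 = 1198
Difference = 1390 - 1198 = 192 minutes
= 3 hours 12 minutes


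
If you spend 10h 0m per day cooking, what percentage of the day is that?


Time: 600 minutes
Day: 1440 minutes
Percentage = (600/1440) × 100 ≈ 41.7%

41.7%


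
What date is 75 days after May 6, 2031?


Start: May 6, 2031
Add 75 days
May 6 → June 1: 31 - 6 + 1 = 26 days (75 - 26 = 49 left)
June 1 → July 1: 30 - 1 + 1 = 30 days (49 - 30 = 19 left)
July 1 + 19 = July 20, 2031

July 20, 2031


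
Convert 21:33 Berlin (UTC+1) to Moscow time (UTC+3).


23:33

Time difference = UTC+3 - UTC+1 = +2 hours
New hour = (21 + 2) mod 24
= 23 mod 24 = 23
Minutes unchanged → 23:33


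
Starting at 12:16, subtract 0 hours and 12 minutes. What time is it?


12:04

Start: 736 minutes from midnight
Subtract: 12 minutes
Remaining: 736 - 12 = 724
Hours: 12, Minutes: 4


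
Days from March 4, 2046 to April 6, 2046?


From March 4, 2046 to April 6, 2046
Rest of March 2046: 31 - 4 = 27
Days into April 2046: 6
Total = 27 + 6 = 33 days

33 days


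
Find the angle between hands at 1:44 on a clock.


148.0°

Hour hand = 1×30 + 44×0.5 = 52.0°
Minute hand = 44×6 = 264°
Difference = |52.0 - 264| = 212.0°
Since > 180°: 360 - 212.0 = 148.0°


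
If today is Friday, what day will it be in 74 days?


Tuesday

Start: Friday (index 4)
(4 + 74) mod 7
= 78 mod 7
= 1
Index 1 → Tuesday


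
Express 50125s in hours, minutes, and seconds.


13h 55m 25s

Hours: 50125 ÷ 3600 = 13 remainder 3325
Minutes: 3325 ÷ 60 = 55 remainder 25
Seconds: 25


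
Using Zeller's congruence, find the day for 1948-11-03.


Zeller's congruence:
q=3, m=11, k=48, j=19
h = (3 + ⌊13×12/5⌋ + 48 + ⌊48/4⌋ + ⌊19/4⌋ - 2×19) mod 7
= (3 + 31 + 48 + 12 + 4 - 38) mod 7
= 60 mod 7 = 4
h=4 → Wednesday

Wednesday


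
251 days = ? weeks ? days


Weeks: 251 ÷ 7 = 35 remainder 6

35 weeks 6 days


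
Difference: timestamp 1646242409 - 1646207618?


34791 seconds (9.7 hours / 0.40 days)

Difference = 1646242409 - 1646207618 = 34791 seconds
In hours: 34791 / 3600 ≈ 9.7
In days: 34791 / 86400 ≈ 0.40


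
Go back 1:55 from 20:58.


Start: 1258 minutes from midnight
Subtract: 115 minutes
Remaining: 1258 - 115 = 1143
Hours: 19, Minutes: 3

19:03


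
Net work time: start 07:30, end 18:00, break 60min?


Total time = (18×60+0) - (7×60+30)
= 1080 - 450 = 630 min
Minus break: 630 - 60 = 570 min
= 9h 30m

9h 30m (570 minutes)


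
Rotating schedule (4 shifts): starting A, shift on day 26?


Shifts: A, B, C, D
Start: A (index 0)
Day 26: (0 + 26 - 1) mod 4
= 25 mod 4
= 1
Index 1 → shift B

Shift B


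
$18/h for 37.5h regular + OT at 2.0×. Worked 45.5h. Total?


Regular: 37.5h × $18 = $675.00
Overtime: 45.5 - 37.5 = 8.0h
OT pay: 8.0h × $18 × 2.0 = $288.00
Total = $675.00 + $288.00 = $963.00

$963.00


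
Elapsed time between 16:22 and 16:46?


End time in minutes: 16×60 + 46 = 1006
Start time in minutes: 16×60 + 22 = 982
Difference = 1006 - 982 = 24 minutes
= 0 hours 24 minutes

0h 24m


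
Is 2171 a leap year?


Rules: divisible by 4 AND (not by 100 OR by 400)
2171 ÷ 4 = 542 remainder 3 → not divisible by 4
Not divisible by 4 → not a leap year

No


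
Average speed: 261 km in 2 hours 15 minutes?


Distance: 261 km
Time: 2h 15m = 135 min = 135/60 = 9/4 hours
Speed = 261 ÷ (9/4) = 261 × 4 / 9 = 1044/9 = 116.0 km/h

116.0 km/h


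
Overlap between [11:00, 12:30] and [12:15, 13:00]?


Meeting A: 660-750 (in minutes from midnight)
Meeting B: 735-780
Overlap start = max(660, 735) = 735
Overlap end = min(750, 780) = 750
Overlap = max(0, 750 - 735) = 15 min

15 minutes


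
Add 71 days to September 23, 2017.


Start: September 23, 2017
Add 71 days
September 23 → October 1: 30 - 23 + 1 = 8 days (71 - 8 = 63 left)
October 1 → November 1: 31 - 1 + 1 = 31 days (63 - 31 = 32 left)
November 1 → December 1: 30 - 1 + 1 = 30 days (32 - 30 = 2 left)
December 1 + 2 = December 3, 2017

December 3, 2017


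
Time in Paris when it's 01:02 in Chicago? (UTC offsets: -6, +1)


Time difference = UTC+1 - UTC-6 = +7 hours
New hour = (1 + 7) mod 24
= 8 mod 24 = 8
Minutes unchanged → 08:02

08:02


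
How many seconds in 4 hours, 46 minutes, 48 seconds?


Hours: 4 × 3600 = 14400
Minutes: 46 × 60 = 2760
Seconds: 48
Total = 14400 + 2760 + 48 = 17208

17208 seconds


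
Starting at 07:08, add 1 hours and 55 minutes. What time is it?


Start: 428 minutes from midnight
Add: 115 minutes
Total: 543 minutes
Hours: 543 ÷ 60 = 9 remainder 3

09:03


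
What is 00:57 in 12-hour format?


Hour: 0
0 → 12 AM (midnight)

12:57 AM


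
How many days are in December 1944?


Month: December (month 12)
December has 31 days

31 days


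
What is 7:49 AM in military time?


07:49

Input: 7:49 AM
AM hour stays: 7


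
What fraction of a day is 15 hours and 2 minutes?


Total minutes: 15×60 + 2 = 902
Day = 24×60 = 1440 minutes
Fraction = 902/1440 ≈ 0.6264
As a percentage: 902/1440 × 100 ≈ 62.64%

0.6264 (62.64%)


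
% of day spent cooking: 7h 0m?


Time: 420 minutes
Day: 1440 minutes
Percentage = (420/1440) × 100 ≈ 29.2%

29.2%


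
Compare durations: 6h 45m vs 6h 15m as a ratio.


27:25 (1.08)

Duration 1: 405 minutes
Duration 2: 375 minutes
Ratio = 405:375
GCD = 15
Simplified = 27:25
As a decimal: 27/25 = 1.08


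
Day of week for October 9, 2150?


Zeller's congruence:
q=9, m=10, k=50, j=21
h = (9 + ⌊13×11/5⌋ + 50 + ⌊50/4⌋ + ⌊21/4⌋ - 2×21) mod 7
= (9 + 28 + 50 + 12 + 5 - 42) mod 7
= 62 mod 7 = 6
h=6 → Friday

Friday


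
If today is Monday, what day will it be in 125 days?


Sunday

Start: Monday (index 0)
(0 + 125) mod 7
= 125 mod 7
= 6
Index 6 → Sunday


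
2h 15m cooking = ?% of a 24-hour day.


9.4%

Time: 135 minutes
Day: 1440 minutes
Percentage = (135/1440) × 100 ≈ 9.4%


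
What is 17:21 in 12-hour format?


5:21 PM

Hour: 17
17 - 12 = 5 → PM


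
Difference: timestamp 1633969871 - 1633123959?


845912 seconds (235.0 hours / 9.79 days)

Difference = 1633969871 - 1633123959 = 845912 seconds
In hours: 845912 / 3600 ≈ 235.0
In days: 845912 / 86400 ≈ 9.79


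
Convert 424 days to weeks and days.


Weeks: 424 ÷ 7 = 60 remainder 4

60 weeks 4 days


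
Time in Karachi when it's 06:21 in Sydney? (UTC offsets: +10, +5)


01:21

Time difference = UTC+5 - UTC+10 = -5 hours
New hour = (6 -5) mod 24
= 1 mod 24 = 1
Minutes unchanged → 01:21


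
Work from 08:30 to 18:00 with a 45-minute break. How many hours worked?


Total time = (18×60+0) - (8×60+30)
= 1080 - 510 = 570 min
Minus break: 570 - 45 = 525 min
= 8h 45m

8h 45m (525 minutes)


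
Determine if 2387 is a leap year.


Rules: divisible by 4 AND (not by 100 OR by 400)
2387 ÷ 4 = 596 remainder 3 → not divisible by 4
Not divisible by 4 → not a leap year

No


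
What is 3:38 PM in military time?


Input: 3:38 PM
PM: 3 + 12 = 15

15:38


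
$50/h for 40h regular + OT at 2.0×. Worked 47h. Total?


Regular: 40h × $50 = $2000.00
Overtime: 47 - 40 = 7h
OT pay: 7h × $50 × 2.0 = $700.00
Total = $2000.00 + $700.00 = $2700.00

$2700.00


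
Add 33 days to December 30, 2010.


February 1, 2011

Start: December 30, 2010
Add 33 days
December 30 → January 1: 31 - 30 + 1 = 2 days (33 - 2 = 31 left)
January 1 → February 1: 31 - 1 + 1 = 31 days (31 - 31 = 0 left)
Land exactly on February 1, 2011


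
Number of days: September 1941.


30 days

Month: September (month 9)
September has 30 days


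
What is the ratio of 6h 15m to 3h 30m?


Duration 1: 375 minutes
Duration 2: 210 minutes
Ratio = 375:210
GCD = 15
Simplified = 25:14
As a decimal: 25/14 ≈ 1.79

25:14 (1.79)


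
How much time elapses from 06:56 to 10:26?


End time in minutes: 10×60 + 26 = 626
Start time in minutes: 6×60 + 56 = 416
Difference = 626 - 416 = 210 minutes
= 3 hours 30 minutes

3h 30m


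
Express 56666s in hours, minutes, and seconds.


Hours: 56666 ÷ 3600 = 15 remainder 2666
Minutes: 2666 ÷ 60 = 44 remainder 26
Seconds: 26

15h 44m 26s


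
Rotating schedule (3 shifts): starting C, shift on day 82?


Shifts: A, B, C
Start: C (index 2)
Day 82: (2 + 82 - 1) mod 3
= 83 mod 3
= 2
Index 2 → shift C

Shift C


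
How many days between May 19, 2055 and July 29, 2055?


71 days

From May 19, 2055 to July 29, 2055
Rest of May 2055: 31 - 19 = 12
Full months: June 30
Days into July 2055: 29
Total = 12 + 30 + 29 = 71 days


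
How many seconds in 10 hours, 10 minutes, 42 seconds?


Hours: 10 × 3600 = 36000
Minutes: 10 × 60 = 600
Seconds: 42
Total = 36000 + 600 + 42 = 36642

36642 seconds


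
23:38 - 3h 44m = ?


19:54

Start: 1418 minutes from midnight
Subtract: 224 minutes
Remaining: 1418 - 224 = 1194
Hours: 19, Minutes: 54


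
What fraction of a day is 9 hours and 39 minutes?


0.4021 (40.21%)

Total minutes: 9×60 + 39 = 579
Day = 24×60 = 1440 minutes
Fraction = 579/1440 ≈ 0.4021
As a percentage: 579/1440 × 100 ≈ 40.21%


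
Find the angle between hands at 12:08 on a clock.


Hour hand (12 ≡ 0 on the dial): 0×30 + 8×0.5 = 4.0°
Minute hand = 8×6 = 48°
Difference = |4.0 - 48| = 44.0°

44.0°


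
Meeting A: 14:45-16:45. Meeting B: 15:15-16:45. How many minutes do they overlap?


90 minutes

Meeting A: 885-1005 (in minutes from midnight)
Meeting B: 915-1005
Overlap start = max(885, 915) = 915
Overlap end = min(1005, 1005) = 1005
Overlap = max(0, 1005 - 915) = 90 min


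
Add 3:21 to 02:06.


05:27

Start: 126 minutes from midnight
Add: 201 minutes
Total: 327 minutes
Hours: 327 ÷ 60 = 5 remainder 27


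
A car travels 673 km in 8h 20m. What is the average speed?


Distance: 673 km
Time: 8h 20m = 500 min = 500/60 = 25/3 hours
Speed = 673 ÷ (25/3) = 673 × 3 / 25 = 2019/25 ≈ 80.8 km/h

80.8 km/h


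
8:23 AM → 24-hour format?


Input: 8:23 AM
AM hour stays: 8

08:23


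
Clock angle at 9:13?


161.5°

Hour hand = 9×30 + 13×0.5 = 276.5°
Minute hand = 13×6 = 78°
Difference = |276.5 - 78| = 198.5°
Since > 180°: 360 - 198.5 = 161.5°


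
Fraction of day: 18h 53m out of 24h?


0.7868 (78.68%)

Total minutes: 18×60 + 53 = 1133
Day = 24×60 = 1440 minutes
Fraction = 1133/1440 ≈ 0.7868
As a percentage: 1133/1440 × 100 ≈ 78.68%


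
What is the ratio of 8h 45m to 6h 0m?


Duration 1: 525 minutes
Duration 2: 360 minutes
Ratio = 525:360
GCD = 15
Simplified = 35:24
As a decimal: 35/24 ≈ 1.46

35:24 (1.46)


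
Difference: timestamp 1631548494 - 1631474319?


Difference = 1631548494 - 1631474319 = 74175 seconds
In hours: 74175 / 3600 ≈ 20.6
In days: 74175 / 86400 ≈ 0.86

74175 seconds (20.6 hours / 0.86 days)


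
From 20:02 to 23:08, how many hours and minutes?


3h 6m

End time in minutes: 23×60 + 8 = 1388
Start time in minutes: 20×60 + 2 = 1202
Difference = 1388 - 1202 = 186 minutes
= 3 hours 6 minutes


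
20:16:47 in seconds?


73007 seconds

Hours: 20 × 3600 = 72000
Minutes: 16 × 60 = 960
Seconds: 47
Total = 72000 + 960 + 47 = 73007


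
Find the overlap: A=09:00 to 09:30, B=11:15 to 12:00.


Meeting A: 540-570 (in minutes from midnight)
Meeting B: 675-720
Overlap start = max(540, 675) = 675
Overlap end = min(570, 720) = 570
Overlap = max(0, 570 - 675) = 0 min

0 minutes


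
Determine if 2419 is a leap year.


No

Rules: divisible by 4 AND (not by 100 OR by 400)
2419 ÷ 4 = 604 remainder 3 → not divisible by 4
Not divisible by 4 → not a leap year


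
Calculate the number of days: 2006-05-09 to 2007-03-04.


299 days

From May 9, 2006 to March 4, 2007
Rest of May 2006: 31 - 9 = 22
Full months: June 30, July 31, August 31, September 30, October 31, November 30, December 31, January 31, February 2007 28
Days into March 2007: 4
Total = 22 + 30 + 31 + 31 + 30 + 31 + 30 + 31 + 31 + 28 + 4 = 299 days


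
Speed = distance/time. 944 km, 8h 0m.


118.0 km/h

Distance: 944 km
Time: 8 hours
Speed = 944 / 8 = 118.0 km/h


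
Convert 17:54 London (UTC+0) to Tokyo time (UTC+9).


Time difference = UTC+9 - UTC+0 = +9 hours
New hour = (17 + 9) mod 24
= 26 mod 24 = 2
Minutes unchanged → 02:54; 26 ≥ 24 → next day

02:54 (next day)


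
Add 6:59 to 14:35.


21:34

Start: 875 minutes from midnight
Add: 419 minutes
Total: 1294 minutes
Hours: 1294 ÷ 60 = 21 remainder 34


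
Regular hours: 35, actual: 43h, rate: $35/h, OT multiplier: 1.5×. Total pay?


$1645.00

Regular: 35h × $35 = $1225.00
Overtime: 43 - 35 = 8h
OT pay: 8h × $35 × 1.5 = $420.00
Total = $1225.00 + $420.00 = $1645.00


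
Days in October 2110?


Month: October (month 10)
October has 31 days

31 days


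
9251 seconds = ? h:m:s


2h 34m 11s

Hours: 9251 ÷ 3600 = 2 remainder 2051
Minutes: 2051 ÷ 60 = 34 remainder 11
Seconds: 11


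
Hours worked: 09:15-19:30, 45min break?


9h 30m (570 minutes)

Total time = (19×60+30) - (9×60+15)
= 1170 - 555 = 615 min
Minus break: 615 - 45 = 570 min
= 9h 30m


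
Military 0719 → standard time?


7:19 AM

Hour: 7
7 < 12 → AM


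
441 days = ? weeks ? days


Weeks: 441 ÷ 7 = 63 remainder 0

63 weeks 0 days


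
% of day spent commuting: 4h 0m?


Time: 240 minutes
Day: 1440 minutes
Percentage = (240/1440) × 100 ≈ 16.7%

16.7%


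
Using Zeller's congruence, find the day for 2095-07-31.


Zeller's congruence:
q=31, m=7, k=95, j=20
h = (31 + ⌊13×8/5⌋ + 95 + ⌊95/4⌋ + ⌊20/4⌋ - 2×20) mod 7
= (31 + 20 + 95 + 23 + 5 - 40) mod 7
= 134 mod 7 = 1
h=1 → Sunday

Sunday


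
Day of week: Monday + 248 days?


Thursday

Start: Monday (index 0)
(0 + 248) mod 7
= 248 mod 7
= 3
Index 3 → Thursday


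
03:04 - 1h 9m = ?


Start: 184 minutes from midnight
Subtract: 69 minutes
Remaining: 184 - 69 = 115
Hours: 1, Minutes: 55

01:55


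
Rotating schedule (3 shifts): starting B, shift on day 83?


Shifts: A, B, C
Start: B (index 1)
Day 83: (1 + 83 - 1) mod 3
= 83 mod 3
= 2
Index 2 → shift C

Shift C


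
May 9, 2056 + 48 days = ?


Start: May 9, 2056
Add 48 days
May 9 → June 1: 31 - 9 + 1 = 23 days (48 - 23 = 25 left)
June 1 + 25 = June 26, 2056

June 26, 2056


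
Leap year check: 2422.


Rules: divisible by 4 AND (not by 100 OR by 400)
2422 ÷ 4 = 605 remainder 2 → not divisible by 4
Not divisible by 4 → not a leap year

No


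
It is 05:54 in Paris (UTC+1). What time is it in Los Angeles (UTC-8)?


20:54 (previous day)

Time difference = UTC-8 - UTC+1 = -9 hours
New hour = (5 -9) mod 24
= -4 mod 24 = 20
Minutes unchanged → 20:54; -4 < 0 → previous day


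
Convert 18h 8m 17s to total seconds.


65297 seconds

Hours: 18 × 3600 = 64800
Minutes: 8 × 60 = 480
Seconds: 17
Total = 64800 + 480 + 17 = 65297


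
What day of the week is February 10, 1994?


Thursday

Zeller's congruence:
q=10, m=14, k=93, j=19
h = (10 + ⌊13×15/5⌋ + 93 + ⌊93/4⌋ + ⌊19/4⌋ - 2×19) mod 7
= (10 + 39 + 93 + 23 + 4 - 38) mod 7
= 131 mod 7 = 5
h=5 → Thursday


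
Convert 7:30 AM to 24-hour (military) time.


07:30

Input: 7:30 AM
AM hour stays: 7


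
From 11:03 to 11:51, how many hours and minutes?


End time in minutes: 11×60 + 51 = 711
Start time in minutes: 11×60 + 3 = 663
Difference = 711 - 663 = 48 minutes
= 0 hours 48 minutes

0h 48m


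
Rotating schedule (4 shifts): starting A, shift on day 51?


Shift C

Shifts: A, B, C, D
Start: A (index 0)
Day 51: (0 + 51 - 1) mod 4
= 50 mod 4
= 2
Index 2 → shift C


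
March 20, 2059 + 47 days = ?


May 6, 2059

Start: March 20, 2059
Add 47 days
March 20 → April 1: 31 - 20 + 1 = 12 days (47 - 12 = 35 left)
April 1 → May 1: 30 - 1 + 1 = 30 days (35 - 30 = 5 left)
May 1 + 5 = May 6, 2059


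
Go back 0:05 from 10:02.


Start: 602 minutes from midnight
Subtract: 5 minutes
Remaining: 602 - 5 = 597
Hours: 9, Minutes: 57

09:57


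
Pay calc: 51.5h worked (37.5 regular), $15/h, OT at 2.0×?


Regular: 37.5h × $15 = $562.50
Overtime: 51.5 - 37.5 = 14.0h
OT pay: 14.0h × $15 × 2.0 = $420.00
Total = $562.50 + $420.00 = $982.50

$982.50


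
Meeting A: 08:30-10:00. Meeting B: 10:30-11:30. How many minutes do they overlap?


0 minutes

Meeting A: 510-600 (in minutes from midnight)
Meeting B: 630-690
Overlap start = max(510, 630) = 630
Overlap end = min(600, 690) = 600
Overlap = max(0, 600 - 630) = 0 min


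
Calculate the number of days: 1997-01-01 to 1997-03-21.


From January 1, 1997 to March 21, 1997
Rest of January 1997: 31 - 1 = 30
Full months: February 1997 28
Days into March 1997: 21
Total = 30 + 28 + 21 = 79 days

79 days


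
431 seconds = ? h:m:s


0h 7m 11s

Hours: 431 ÷ 3600 = 0 remainder 431
Minutes: 431 ÷ 60 = 7 remainder 11
Seconds: 11


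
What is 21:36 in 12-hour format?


Hour: 21
21 - 12 = 9 → PM

9:36 PM


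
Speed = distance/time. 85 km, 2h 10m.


Distance: 85 km
Time: 2h 10m = 130 min = 130/60 = 13/6 hours
Speed = 85 ÷ (13/6) = 85 × 6 / 13 = 510/13 ≈ 39.2 km/h

39.2 km/h


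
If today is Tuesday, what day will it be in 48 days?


Monday

Start: Tuesday (index 1)
(1 + 48) mod 7
= 49 mod 7
= 0
Index 0 → Monday


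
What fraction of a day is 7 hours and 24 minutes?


0.3083 (30.83%)

Total minutes: 7×60 + 24 = 444
Day = 24×60 = 1440 minutes
Fraction = 444/1440 ≈ 0.3083
As a percentage: 444/1440 × 100 ≈ 30.83%


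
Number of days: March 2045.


Month: March (month 3)
March has 31 days

31 days


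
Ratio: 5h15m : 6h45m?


7:9 (0.78)

Duration 1: 315 minutes
Duration 2: 405 minutes
Ratio = 315:405
GCD = 45
Simplified = 7:9
As a decimal: 7/9 ≈ 0.78


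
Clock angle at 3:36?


Hour hand = 3×30 + 36×0.5 = 108.0°
Minute hand = 36×6 = 216°
Difference = |108.0 - 216| = 108.0°

108.0°


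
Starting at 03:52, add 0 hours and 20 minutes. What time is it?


Start: 232 minutes from midnight
Add: 20 minutes
Total: 252 minutes
Hours: 252 ÷ 60 = 4 remainder 12

04:12


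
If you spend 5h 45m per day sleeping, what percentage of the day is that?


Time: 345 minutes
Day: 1440 minutes
Percentage = (345/1440) × 100 ≈ 24.0%

24.0%


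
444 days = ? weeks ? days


63 weeks 3 days

Weeks: 444 ÷ 7 = 63 remainder 3


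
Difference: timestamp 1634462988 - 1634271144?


Difference = 1634462988 - 1634271144 = 191844 seconds
In hours: 191844 / 3600 ≈ 53.3
In days: 191844 / 86400 ≈ 2.22

191844 seconds (53.3 hours / 2.22 days)


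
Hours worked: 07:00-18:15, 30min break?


10h 45m (645 minutes)

Total time = (18×60+15) - (7×60+0)
= 1095 - 420 = 675 min
Minus break: 675 - 30 = 645 min
= 10h 45m


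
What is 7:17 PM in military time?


19:17

Input: 7:17 PM
PM: 7 + 12 = 19


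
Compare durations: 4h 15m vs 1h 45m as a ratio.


Duration 1: 255 minutes
Duration 2: 105 minutes
Ratio = 255:105
GCD = 15
Simplified = 17:7
As a decimal: 17/7 ≈ 2.43

17:7 (2.43)


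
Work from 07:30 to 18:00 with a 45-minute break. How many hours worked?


Total time = (18×60+0) - (7×60+30)
= 1080 - 450 = 630 min
Minus break: 630 - 45 = 585 min
= 9h 45m

9h 45m (585 minutes)


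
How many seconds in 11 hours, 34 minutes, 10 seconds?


Hours: 11 × 3600 = 39600
Minutes: 34 × 60 = 2040
Seconds: 10
Total = 39600 + 2040 + 10 = 41650

41650 seconds


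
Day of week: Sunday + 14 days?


Sunday

Start: Sunday (index 6)
(6 + 14) mod 7
= 20 mod 7
= 6
Index 6 → Sunday


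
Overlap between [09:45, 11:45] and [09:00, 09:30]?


0 minutes

Meeting A: 585-705 (in minutes from midnight)
Meeting B: 540-570
Overlap start = max(585, 540) = 585
Overlap end = min(705, 570) = 570
Overlap = max(0, 570 - 585) = 0 min


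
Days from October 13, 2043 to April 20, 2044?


From October 13, 2043 to April 20, 2044
Rest of October 2043: 31 - 13 = 18
Full months: November 30, December 31, January 31, February 2044 29, March 31
Days into April 2044: 20
Total = 18 + 30 + 31 + 31 + 29 + 31 + 20 = 190 days

190 days


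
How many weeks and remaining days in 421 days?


Weeks: 421 ÷ 7 = 60 remainder 1

60 weeks 1 days


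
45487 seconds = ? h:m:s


12h 38m 7s

Hours: 45487 ÷ 3600 = 12 remainder 2287
Minutes: 2287 ÷ 60 = 38 remainder 7
Seconds: 7


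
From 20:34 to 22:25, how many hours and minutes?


End time in minutes: 22×60 + 25 = 1345
Start time in minutes: 20×60 + 34 = 1234
Difference = 1345 - 1234 = 111 minutes
= 1 hours 51 minutes

1h 51m


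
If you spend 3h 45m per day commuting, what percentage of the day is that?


Time: 225 minutes
Day: 1440 minutes
Percentage = (225/1440) × 100 ≈ 15.6%

15.6%


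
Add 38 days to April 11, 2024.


Start: April 11, 2024
Add 38 days
April 11 → May 1: 30 - 11 + 1 = 20 days (38 - 20 = 18 left)
May 1 + 18 = May 19, 2024

May 19, 2024


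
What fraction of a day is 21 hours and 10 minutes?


Total minutes: 21×60 + 10 = 1270
Day = 24×60 = 1440 minutes
Fraction = 1270/1440 ≈ 0.8819
As a percentage: 1270/1440 × 100 ≈ 88.19%

0.8819 (88.19%)


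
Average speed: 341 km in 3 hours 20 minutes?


Distance: 341 km
Time: 3h 20m = 200 min = 200/60 = 10/3 hours
Speed = 341 ÷ (10/3) = 341 × 3 / 10 = 1023/10 = 102.3 km/h

102.3 km/h


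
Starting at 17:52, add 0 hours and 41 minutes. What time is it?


18:33

Start: 1072 minutes from midnight
Add: 41 minutes
Total: 1113 minutes
Hours: 1113 ÷ 60 = 18 remainder 33


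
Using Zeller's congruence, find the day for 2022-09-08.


Zeller's congruence:
q=8, m=9, k=22, j=20
h = (8 + ⌊13×10/5⌋ + 22 + ⌊22/4⌋ + ⌊20/4⌋ - 2×20) mod 7
= (8 + 26 + 22 + 5 + 5 - 40) mod 7
= 26 mod 7 = 5
h=5 → Thursday

Thursday


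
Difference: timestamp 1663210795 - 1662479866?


730929 seconds (203.0 hours / 8.46 days)

Difference = 1663210795 - 1662479866 = 730929 seconds
In hours: 730929 / 3600 ≈ 203.0
In days: 730929 / 86400 ≈ 8.46


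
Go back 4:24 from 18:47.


14:23

Start: 1127 minutes from midnight
Subtract: 264 minutes
Remaining: 1127 - 264 = 863
Hours: 14, Minutes: 23


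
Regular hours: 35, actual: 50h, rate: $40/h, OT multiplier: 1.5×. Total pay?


Regular: 35h × $40 = $1400.00
Overtime: 50 - 35 = 15h
OT pay: 15h × $40 × 1.5 = $900.00
Total = $1400.00 + $900.00 = $2300.00

$2300.00


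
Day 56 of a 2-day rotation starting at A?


Shifts: A, B
Start: A (index 0)
Day 56: (0 + 56 - 1) mod 2
= 55 mod 2
= 1
Index 1 → shift B

Shift B


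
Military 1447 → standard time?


2:47 PM

Hour: 14
14 - 12 = 2 → PM


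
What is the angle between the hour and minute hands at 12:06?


33.0°

Hour hand (12 ≡ 0 on the dial): 0×30 + 6×0.5 = 3.0°
Minute hand = 6×6 = 36°
Difference = |3.0 - 36| = 33.0°


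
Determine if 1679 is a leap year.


Rules: divisible by 4 AND (not by 100 OR by 400)
1679 ÷ 4 = 419 remainder 3 → not divisible by 4
Not divisible by 4 → not a leap year

No


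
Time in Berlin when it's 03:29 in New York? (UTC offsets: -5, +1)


Time difference = UTC+1 - UTC-5 = +6 hours
New hour = (3 + 6) mod 24
= 9 mod 24 = 9
Minutes unchanged → 09:29

09:29


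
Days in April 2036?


Month: April (month 4)
April has 30 days

30 days


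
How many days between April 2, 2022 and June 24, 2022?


From April 2, 2022 to June 24, 2022
Rest of April 2022: 30 - 2 = 28
Full months: May 31
Days into June 2022: 24
Total = 28 + 31 + 24 = 83 days

83 days


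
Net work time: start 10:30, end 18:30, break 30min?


7h 30m (450 minutes)

Total time = (18×60+30) - (10×60+30)
= 1110 - 630 = 480 min
Minus break: 480 - 30 = 450 min
= 7h 30m


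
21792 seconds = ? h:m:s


6h 3m 12s

Hours: 21792 ÷ 3600 = 6 remainder 192
Minutes: 192 ÷ 60 = 3 remainder 12
Seconds: 12


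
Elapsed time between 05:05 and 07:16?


2h 11m

End time in minutes: 7×60 + 16 = 436
Start time in minutes: 5×60 + 5 = 305
Difference = 436 - 305 = 131 minutes
= 2 hours 11 minutes


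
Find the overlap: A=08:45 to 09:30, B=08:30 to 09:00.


Meeting A: 525-570 (in minutes from midnight)
Meeting B: 510-540
Overlap start = max(525, 510) = 525
Overlap end = min(570, 540) = 540
Overlap = max(0, 540 - 525) = 15 min

15 minutes


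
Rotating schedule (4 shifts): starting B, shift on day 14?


Shifts: A, B, C, D
Start: B (index 1)
Day 14: (1 + 14 - 1) mod 4
= 14 mod 4
= 2
Index 2 → shift C

Shift C


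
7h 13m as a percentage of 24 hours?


Total minutes: 7×60 + 13 = 433
Day = 24×60 = 1440 minutes
Fraction = 433/1440 ≈ 0.3007
As a percentage: 433/1440 × 100 ≈ 30.07%

0.3007 (30.07%)


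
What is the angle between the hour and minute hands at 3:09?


Hour hand = 3×30 + 9×0.5 = 94.5°
Minute hand = 9×6 = 54°
Difference = |94.5 - 54| = 40.5°

40.5°


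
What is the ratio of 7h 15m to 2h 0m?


29:8 (3.63)

Duration 1: 435 minutes
Duration 2: 120 minutes
Ratio = 435:120
GCD = 15
Simplified = 29:8
As a decimal: 29/8 ≈ 3.63


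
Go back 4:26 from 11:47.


07:21

Start: 707 minutes from midnight
Subtract: 266 minutes
Remaining: 707 - 266 = 441
Hours: 7, Minutes: 21


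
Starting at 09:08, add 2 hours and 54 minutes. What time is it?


12:02

Start: 548 minutes from midnight
Add: 174 minutes
Total: 722 minutes
Hours: 722 ÷ 60 = 12 remainder 2


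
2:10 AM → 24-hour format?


02:10

Input: 2:10 AM
AM hour stays: 2


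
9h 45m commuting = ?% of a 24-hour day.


40.6%

Time: 585 minutes
Day: 1440 minutes
Percentage = (585/1440) × 100 ≈ 40.6%


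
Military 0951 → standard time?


Hour: 9
9 < 12 → AM

9:51 AM


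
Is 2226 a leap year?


Rules: divisible by 4 AND (not by 100 OR by 400)
2226 ÷ 4 = 556 remainder 2 → not divisible by 4
Not divisible by 4 → not a leap year

No


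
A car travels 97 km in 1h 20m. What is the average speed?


Distance: 97 km
Time: 1h 20m = 80 min = 80/60 = 4/3 hours
Speed = 97 ÷ (4/3) = 97 × 3 / 4 = 291/4 ≈ 72.8 km/h

72.8 km/h


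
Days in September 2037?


Month: September (month 9)
September has 30 days

30 days


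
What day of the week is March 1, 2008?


Zeller's congruence:
q=1, m=3, k=8, j=20
h = (1 + ⌊13×4/5⌋ + 8 + ⌊8/4⌋ + ⌊20/4⌋ - 2×20) mod 7
= (1 + 10 + 8 + 2 + 5 - 40) mod 7
= -14 mod 7 = 0
h=0 → Saturday

Saturday


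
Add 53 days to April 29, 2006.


June 21, 2006

Start: April 29, 2006
Add 53 days
April 29 → May 1: 30 - 29 + 1 = 2 days (53 - 2 = 51 left)
May 1 → June 1: 31 - 1 + 1 = 31 days (51 - 31 = 20 left)
June 1 + 20 = June 21, 2006


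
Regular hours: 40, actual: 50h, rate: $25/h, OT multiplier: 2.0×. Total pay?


Regular: 40h × $25 = $1000.00
Overtime: 50 - 40 = 10h
OT pay: 10h × $25 × 2.0 = $500.00
Total = $1000.00 + $500.00 = $1500.00

$1500.00


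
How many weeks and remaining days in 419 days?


Weeks: 419 ÷ 7 = 59 remainder 6

59 weeks 6 days


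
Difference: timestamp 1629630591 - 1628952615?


677976 seconds (188.3 hours / 7.85 days)

Difference = 1629630591 - 1628952615 = 677976 seconds
In hours: 677976 / 3600 ≈ 188.3
In days: 677976 / 86400 ≈ 7.85


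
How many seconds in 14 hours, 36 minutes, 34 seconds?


52594 seconds

Hours: 14 × 3600 = 50400
Minutes: 36 × 60 = 2160
Seconds: 34
Total = 50400 + 2160 + 34 = 52594


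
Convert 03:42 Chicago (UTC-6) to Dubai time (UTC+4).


13:42

Time difference = UTC+4 - UTC-6 = +10 hours
New hour = (3 + 10) mod 24
= 13 mod 24 = 13
Minutes unchanged → 13:42


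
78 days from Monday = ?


Start: Monday (index 0)
(0 + 78) mod 7
= 78 mod 7
= 1
Index 1 → Tuesday

Tuesday


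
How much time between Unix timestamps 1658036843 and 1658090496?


Difference = 1658090496 - 1658036843 = 53653 seconds
In hours: 53653 / 3600 ≈ 14.9
In days: 53653 / 86400 ≈ 0.62

53653 seconds (14.9 hours / 0.62 days)


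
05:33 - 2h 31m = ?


Start: 333 minutes from midnight
Subtract: 151 minutes
Remaining: 333 - 151 = 182
Hours: 3, Minutes: 2

03:02


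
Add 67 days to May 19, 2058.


July 25, 2058

Start: May 19, 2058
Add 67 days
May 19 → June 1: 31 - 19 + 1 = 13 days (67 - 13 = 54 left)
June 1 → July 1: 30 - 1 + 1 = 30 days (54 - 30 = 24 left)
July 1 + 24 = July 25, 2058


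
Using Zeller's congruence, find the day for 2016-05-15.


Sunday

Zeller's congruence:
q=15, m=5, k=16, j=20
h = (15 + ⌊13×6/5⌋ + 16 + ⌊16/4⌋ + ⌊20/4⌋ - 2×20) mod 7
= (15 + 15 + 16 + 4 + 5 - 40) mod 7
= 15 mod 7 = 1
h=1 → Sunday


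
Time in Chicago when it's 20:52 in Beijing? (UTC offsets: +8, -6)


Time difference = UTC-6 - UTC+8 = -14 hours
New hour = (20 -14) mod 24
= 6 mod 24 = 6
Minutes unchanged → 06:52

06:52
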